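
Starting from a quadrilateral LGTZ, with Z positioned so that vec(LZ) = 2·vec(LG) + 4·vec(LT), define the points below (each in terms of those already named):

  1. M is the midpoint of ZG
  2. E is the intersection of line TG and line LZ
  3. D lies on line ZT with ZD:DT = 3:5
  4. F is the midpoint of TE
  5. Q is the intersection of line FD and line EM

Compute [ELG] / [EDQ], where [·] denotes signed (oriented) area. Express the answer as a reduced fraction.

Choose coordinates L = (0, 0), G = (1, 0), T = (0, 1), Z = (2, 4).
1. M is the midpoint of ZG ⇒ M = (3/2, 2)
2. E is the intersection of line TG and line LZ ⇒ E = (1/3, 2/3)
3. D lies on line ZT with ZD:DT = 3:5 ⇒ D = (5/4, 23/8)
4. F is the midpoint of TE ⇒ F = (1/6, 5/6)
5. Q is the intersection of line FD and line EM ⇒ Q = (-17/54, -2/27)
2·[ELG] = 2/3, 2·[EDQ] = 325/432
[ELG]:[EDQ] = 2/3:325/432 = 288/325

[ELG]:[EDQ] = 288/325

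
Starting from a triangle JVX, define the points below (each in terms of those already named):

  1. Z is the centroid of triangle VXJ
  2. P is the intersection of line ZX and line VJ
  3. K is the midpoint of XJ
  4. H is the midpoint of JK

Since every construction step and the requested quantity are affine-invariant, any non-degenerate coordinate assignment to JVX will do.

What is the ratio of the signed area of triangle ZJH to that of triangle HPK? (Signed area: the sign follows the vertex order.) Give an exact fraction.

[ZJH]:[HPK] = -2/3

Assign J = (0, 0), V = (1, 0), X = (0, 1) — the answer is frame-independent, so this choice is without loss of generality.
1. Z is the centroid of triangle VXJ ⇒ Z = (1/3, 1/3)
2. P is the intersection of line ZX and line VJ ⇒ P = (1/2, 0)
3. K is the midpoint of XJ ⇒ K = (0, 1/2)
4. H is the midpoint of JK ⇒ H = (0, 1/4)
2·[ZJH] = -1/12, 2·[HPK] = 1/8
[ZJH]:[HPK] = -1/12:1/8 = -2/3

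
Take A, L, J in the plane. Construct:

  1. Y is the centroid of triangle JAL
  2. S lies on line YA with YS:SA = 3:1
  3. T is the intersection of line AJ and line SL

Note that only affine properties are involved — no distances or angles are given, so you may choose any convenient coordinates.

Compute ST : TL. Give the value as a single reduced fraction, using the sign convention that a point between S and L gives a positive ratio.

Assign A = (0, 0), L = (1, 0), J = (0, 1) — the answer is frame-independent, so this choice is without loss of generality.
1. Y is the centroid of triangle JAL ⇒ Y = (1/3, 1/3)
2. S lies on line YA with YS:SA = 3:1 ⇒ S = (1/12, 1/12)
3. T is the intersection of line AJ and line SL ⇒ T = (0, 1/11)
T = S + t·(L−S) with t = -1/11, so ST:TL = t:(1−t) = -1/11:12/11

ST:TL = -1/12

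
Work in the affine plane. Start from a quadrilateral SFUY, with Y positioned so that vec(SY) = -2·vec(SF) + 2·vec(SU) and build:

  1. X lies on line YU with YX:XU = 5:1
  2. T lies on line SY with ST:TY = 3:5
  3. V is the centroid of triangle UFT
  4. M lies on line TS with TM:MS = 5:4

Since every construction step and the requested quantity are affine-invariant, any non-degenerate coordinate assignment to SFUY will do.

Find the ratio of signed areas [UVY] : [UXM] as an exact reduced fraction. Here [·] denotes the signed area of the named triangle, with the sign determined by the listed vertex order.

Choose coordinates S = (0, 0), F = (1, 0), U = (0, 1), Y = (-2, 2).
1. X lies on line YU with YX:XU = 5:1 ⇒ X = (-1/3, 7/6)
2. T lies on line SY with ST:TY = 3:5 ⇒ T = (-3/4, 3/4)
3. V is the centroid of triangle UFT ⇒ V = (1/12, 7/12)
4. M lies on line TS with TM:MS = 5:4 ⇒ M = (-1/3, 1/3)
2·[UVY] = -3/4, 2·[UXM] = 5/18
[UVY]:[UXM] = -3/4:5/18 = -27/10

[UVY]:[UXM] = -27/10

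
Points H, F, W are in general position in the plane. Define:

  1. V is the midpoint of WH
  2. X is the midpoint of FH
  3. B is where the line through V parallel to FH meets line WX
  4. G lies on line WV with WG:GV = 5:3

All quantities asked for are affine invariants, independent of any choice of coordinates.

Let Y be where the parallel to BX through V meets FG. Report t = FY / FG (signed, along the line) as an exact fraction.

Work in coordinates with H = (0, 0), F = (1, 0), W = (0, 1).
1. V is the midpoint of WH ⇒ V = (0, 1/2)
2. X is the midpoint of FH ⇒ X = (1/2, 0)
3. B is where the line through V parallel to FH meets line WX ⇒ B = (1/4, 1/2)
4. G lies on line WV with WG:GV = 5:3 ⇒ G = (0, 11/16)
through V parallel to BX: direction (1/4, -1/2); meets FG at Y = (-1/7, 11/14)
Y = F + t·(G−F) with t = 8/7

t = 8/7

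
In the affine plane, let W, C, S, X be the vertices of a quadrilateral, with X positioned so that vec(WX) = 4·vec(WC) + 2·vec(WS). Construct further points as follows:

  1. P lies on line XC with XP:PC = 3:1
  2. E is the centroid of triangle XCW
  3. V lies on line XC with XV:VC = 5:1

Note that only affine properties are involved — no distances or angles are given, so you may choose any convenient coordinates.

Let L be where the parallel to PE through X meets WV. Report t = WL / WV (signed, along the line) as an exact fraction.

Set W = (0, 0), C = (1, 0), S = (0, 1), X = (4, 2); any affine frame gives the same invariant.
1. P lies on line XC with XP:PC = 3:1 ⇒ P = (7/4, 1/2)
2. E is the centroid of triangle XCW ⇒ E = (5/3, 2/3)
3. V lies on line XC with XV:VC = 5:1 ⇒ V = (3/2, 1/3)
through X parallel to PE: direction (-1/12, 1/6); meets WV at L = (9/2, 1)
L = W + t·(V−W) with t = 3

t = 3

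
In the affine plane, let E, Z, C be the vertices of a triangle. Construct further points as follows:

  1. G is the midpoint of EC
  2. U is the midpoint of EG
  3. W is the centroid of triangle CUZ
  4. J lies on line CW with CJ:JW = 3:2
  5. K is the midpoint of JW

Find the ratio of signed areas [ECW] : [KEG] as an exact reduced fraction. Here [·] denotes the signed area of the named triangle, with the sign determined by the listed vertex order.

Choose coordinates E = (0, 0), Z = (1, 0), C = (0, 1).
1. G is the midpoint of EC ⇒ G = (0, 1/2)
2. U is the midpoint of EG ⇒ U = (0, 1/4)
3. W is the centroid of triangle CUZ ⇒ W = (1/3, 5/12)
4. J lies on line CW with CJ:JW = 3:2 ⇒ J = (1/5, 13/20)
5. K is the midpoint of JW ⇒ K = (4/15, 8/15)
2·[ECW] = -1/3, 2·[KEG] = -2/15
[ECW]:[KEG] = -1/3:-2/15 = 5/2

[ECW]:[KEG] = 5/2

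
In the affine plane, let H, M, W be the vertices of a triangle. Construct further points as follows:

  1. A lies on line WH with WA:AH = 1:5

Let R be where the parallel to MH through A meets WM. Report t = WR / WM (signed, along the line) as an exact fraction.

t = 1/6

Set H = (0, 0), M = (1, 0), W = (0, 1); any affine frame gives the same invariant.
1. A lies on line WH with WA:AH = 1:5 ⇒ A = (0, 5/6)
through A parallel to MH: direction (-1, 0); meets WM at R = (1/6, 5/6)
R = W + t·(M−W) with t = 1/6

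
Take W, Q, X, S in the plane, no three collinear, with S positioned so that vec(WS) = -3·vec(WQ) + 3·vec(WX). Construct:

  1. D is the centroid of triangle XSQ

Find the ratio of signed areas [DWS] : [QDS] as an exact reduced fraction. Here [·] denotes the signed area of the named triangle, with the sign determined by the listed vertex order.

[DWS]:[QDS] = -6

Set W = (0, 0), Q = (1, 0), X = (0, 1), S = (-3, 3); any affine frame gives the same invariant.
1. D is the centroid of triangle XSQ ⇒ D = (-2/3, 4/3)
2·[DWS] = -2, 2·[QDS] = 1/3
[DWS]:[QDS] = -2:1/3 = -6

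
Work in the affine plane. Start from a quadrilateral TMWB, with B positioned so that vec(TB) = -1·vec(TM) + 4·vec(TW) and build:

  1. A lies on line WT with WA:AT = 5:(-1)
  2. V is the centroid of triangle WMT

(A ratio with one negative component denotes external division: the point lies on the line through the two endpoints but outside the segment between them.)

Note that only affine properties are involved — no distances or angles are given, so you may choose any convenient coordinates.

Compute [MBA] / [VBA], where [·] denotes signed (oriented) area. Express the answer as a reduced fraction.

[MBA]:[VBA] = 9/4

Work in coordinates with T = (0, 0), M = (1, 0), W = (0, 1), B = (-1, 4).
1. A lies on line WT with WA:AT = 5:(-1) ⇒ A = (0, -1/4)
2. V is the centroid of triangle WMT ⇒ V = (1/3, 1/3)
2·[MBA] = 9/2, 2·[VBA] = 2
[MBA]:[VBA] = 9/2:2 = 9/4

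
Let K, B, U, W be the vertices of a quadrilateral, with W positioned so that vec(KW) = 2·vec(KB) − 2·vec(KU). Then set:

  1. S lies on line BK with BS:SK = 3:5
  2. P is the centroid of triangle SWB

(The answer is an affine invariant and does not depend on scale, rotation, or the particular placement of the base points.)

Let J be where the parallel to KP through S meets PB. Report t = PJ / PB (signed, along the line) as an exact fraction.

Set K = (0, 0), B = (1, 0), U = (0, 1), W = (2, -2); any affine frame gives the same invariant.
1. S lies on line BK with BS:SK = 3:5 ⇒ S = (5/8, 0)
2. P is the centroid of triangle SWB ⇒ P = (29/24, -2/3)
through S parallel to KP: direction (29/24, -2/3); meets PB at J = (69/64, -1/4)
J = P + t·(B−P) with t = 5/8

t = 5/8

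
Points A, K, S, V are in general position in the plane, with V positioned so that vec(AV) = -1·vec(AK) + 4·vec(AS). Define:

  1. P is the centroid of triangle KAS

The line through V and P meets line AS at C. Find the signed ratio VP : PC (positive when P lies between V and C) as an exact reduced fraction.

VP:PC = -4

Choose coordinates A = (0, 0), K = (1, 0), S = (0, 1), V = (-1, 4).
1. P is the centroid of triangle KAS ⇒ P = (1/3, 1/3)
line VP meets AS at C = (0, 5/4)
P = V + t·(C−V) with t = 4/3, so VP:PC = 4/3:-1/3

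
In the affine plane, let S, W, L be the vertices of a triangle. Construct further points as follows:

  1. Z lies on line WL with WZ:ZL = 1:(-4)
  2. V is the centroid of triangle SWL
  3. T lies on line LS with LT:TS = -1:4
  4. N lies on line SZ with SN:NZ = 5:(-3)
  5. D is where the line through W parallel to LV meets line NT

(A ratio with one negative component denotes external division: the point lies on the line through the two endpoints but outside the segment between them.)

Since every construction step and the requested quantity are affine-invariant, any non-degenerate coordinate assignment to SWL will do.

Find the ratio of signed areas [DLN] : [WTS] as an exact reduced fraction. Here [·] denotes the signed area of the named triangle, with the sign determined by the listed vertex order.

[DLN]:[WTS] = 115/162

Work in coordinates with S = (0, 0), W = (1, 0), L = (0, 1).
1. Z lies on line WL with WZ:ZL = 1:(-4) ⇒ Z = (4/3, -1/3)
2. V is the centroid of triangle SWL ⇒ V = (1/3, 1/3)
3. T lies on line LS with LT:TS = -1:4 ⇒ T = (0, 4/3)
4. N lies on line SZ with SN:NZ = 5:(-3) ⇒ N = (10/3, -5/6)
5. D is where the line through W parallel to LV meets line NT ⇒ D = (40/81, 82/81)
2·[DLN] = 230/243, 2·[WTS] = 4/3
[DLN]:[WTS] = 230/243:4/3 = 115/162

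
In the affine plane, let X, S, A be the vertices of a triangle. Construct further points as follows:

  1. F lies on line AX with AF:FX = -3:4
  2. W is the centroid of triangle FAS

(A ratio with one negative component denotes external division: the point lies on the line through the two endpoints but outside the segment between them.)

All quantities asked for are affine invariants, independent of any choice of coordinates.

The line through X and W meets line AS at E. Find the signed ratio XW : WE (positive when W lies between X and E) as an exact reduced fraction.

Assign X = (0, 0), S = (1, 0), A = (0, 1) — the answer is frame-independent, so this choice is without loss of generality.
1. F lies on line AX with AF:FX = -3:4 ⇒ F = (0, 4)
2. W is the centroid of triangle FAS ⇒ W = (1/3, 5/3)
line XW meets AS at E = (1/6, 5/6)
W = X + t·(E−X) with t = 2, so XW:WE = 2:-1

XW:WE = -2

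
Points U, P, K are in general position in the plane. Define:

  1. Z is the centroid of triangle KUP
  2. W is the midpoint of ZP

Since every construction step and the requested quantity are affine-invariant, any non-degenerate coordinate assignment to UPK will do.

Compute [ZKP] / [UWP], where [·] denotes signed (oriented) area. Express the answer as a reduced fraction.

[ZKP]:[UWP] = 2

Choose coordinates U = (0, 0), P = (1, 0), K = (0, 1).
1. Z is the centroid of triangle KUP ⇒ Z = (1/3, 1/3)
2. W is the midpoint of ZP ⇒ W = (2/3, 1/6)
2·[ZKP] = -1/3, 2·[UWP] = -1/6
[ZKP]:[UWP] = -1/3:-1/6 = 2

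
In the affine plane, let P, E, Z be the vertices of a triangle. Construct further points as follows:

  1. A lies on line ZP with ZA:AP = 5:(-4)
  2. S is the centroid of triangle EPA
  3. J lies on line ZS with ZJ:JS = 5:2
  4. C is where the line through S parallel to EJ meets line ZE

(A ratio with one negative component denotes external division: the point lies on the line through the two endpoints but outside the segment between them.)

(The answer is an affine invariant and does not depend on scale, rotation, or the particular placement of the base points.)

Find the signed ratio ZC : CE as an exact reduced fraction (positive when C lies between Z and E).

ZC:CE = -7/2

Choose coordinates P = (0, 0), E = (1, 0), Z = (0, 1).
1. A lies on line ZP with ZA:AP = 5:(-4) ⇒ A = (0, -4)
2. S is the centroid of triangle EPA ⇒ S = (1/3, -4/3)
3. J lies on line ZS with ZJ:JS = 5:2 ⇒ J = (5/21, -2/3)
4. C is where the line through S parallel to EJ meets line ZE ⇒ C = (7/5, -2/5)
C = Z + t·(E−Z) with t = 7/5, so ZC:CE = t:(1−t) = 7/5:-2/5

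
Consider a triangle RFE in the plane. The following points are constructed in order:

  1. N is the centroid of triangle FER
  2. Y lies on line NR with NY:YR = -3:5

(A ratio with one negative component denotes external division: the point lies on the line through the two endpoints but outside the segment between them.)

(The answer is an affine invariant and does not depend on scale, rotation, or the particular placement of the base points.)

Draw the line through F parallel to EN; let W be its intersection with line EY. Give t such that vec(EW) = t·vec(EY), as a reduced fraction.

Set R = (0, 0), F = (1, 0), E = (0, 1); any affine frame gives the same invariant.
1. N is the centroid of triangle FER ⇒ N = (1/3, 1/3)
2. Y lies on line NR with NY:YR = -3:5 ⇒ Y = (5/6, 5/6)
through F parallel to EN: direction (1/3, -2/3); meets EY at W = (5/9, 8/9)
W = E + t·(Y−E) with t = 2/3

t = 2/3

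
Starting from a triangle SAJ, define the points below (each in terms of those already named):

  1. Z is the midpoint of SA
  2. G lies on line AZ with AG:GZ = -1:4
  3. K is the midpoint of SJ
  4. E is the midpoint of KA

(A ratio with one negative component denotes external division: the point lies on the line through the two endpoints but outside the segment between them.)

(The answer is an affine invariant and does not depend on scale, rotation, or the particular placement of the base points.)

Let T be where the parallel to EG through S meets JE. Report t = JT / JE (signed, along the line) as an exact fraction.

t = 16/9

Set S = (0, 0), A = (1, 0), J = (0, 1); any affine frame gives the same invariant.
1. Z is the midpoint of SA ⇒ Z = (1/2, 0)
2. G lies on line AZ with AG:GZ = -1:4 ⇒ G = (7/6, 0)
3. K is the midpoint of SJ ⇒ K = (0, 1/2)
4. E is the midpoint of KA ⇒ E = (1/2, 1/4)
through S parallel to EG: direction (2/3, -1/4); meets JE at T = (8/9, -1/3)
T = J + t·(E−J) with t = 16/9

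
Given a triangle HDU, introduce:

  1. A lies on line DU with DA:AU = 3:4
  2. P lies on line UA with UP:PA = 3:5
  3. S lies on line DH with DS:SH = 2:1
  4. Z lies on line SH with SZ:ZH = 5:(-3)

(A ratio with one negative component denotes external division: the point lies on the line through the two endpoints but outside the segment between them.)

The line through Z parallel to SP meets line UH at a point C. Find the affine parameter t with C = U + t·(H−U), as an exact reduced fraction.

t = 43/10

Choose coordinates H = (0, 0), D = (1, 0), U = (0, 1).
1. A lies on line DU with DA:AU = 3:4 ⇒ A = (4/7, 3/7)
2. P lies on line UA with UP:PA = 3:5 ⇒ P = (3/14, 11/14)
3. S lies on line DH with DS:SH = 2:1 ⇒ S = (1/3, 0)
4. Z lies on line SH with SZ:ZH = 5:(-3) ⇒ Z = (-1/2, 0)
through Z parallel to SP: direction (-5/42, 11/14); meets UH at C = (0, -33/10)
C = U + t·(H−U) with t = 43/10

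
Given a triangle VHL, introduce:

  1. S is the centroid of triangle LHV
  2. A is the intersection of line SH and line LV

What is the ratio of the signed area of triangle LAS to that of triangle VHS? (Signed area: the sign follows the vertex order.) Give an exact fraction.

[LAS]:[VHS] = 1/2

Assign V = (0, 0), H = (1, 0), L = (0, 1) — the answer is frame-independent, so this choice is without loss of generality.
1. S is the centroid of triangle LHV ⇒ S = (1/3, 1/3)
2. A is the intersection of line SH and line LV ⇒ A = (0, 1/2)
2·[LAS] = 1/6, 2·[VHS] = 1/3
[LAS]:[VHS] = 1/6:1/3 = 1/2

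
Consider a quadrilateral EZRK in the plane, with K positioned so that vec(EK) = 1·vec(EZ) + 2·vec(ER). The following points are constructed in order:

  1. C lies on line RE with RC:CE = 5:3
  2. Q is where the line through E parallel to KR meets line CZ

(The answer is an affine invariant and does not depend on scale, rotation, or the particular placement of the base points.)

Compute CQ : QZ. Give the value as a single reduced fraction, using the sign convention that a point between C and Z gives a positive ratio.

CQ:QZ = 3/8

Set E = (0, 0), Z = (1, 0), R = (0, 1), K = (1, 2); any affine frame gives the same invariant.
1. C lies on line RE with RC:CE = 5:3 ⇒ C = (0, 3/8)
2. Q is where the line through E parallel to KR meets line CZ ⇒ Q = (3/11, 3/11)
Q = C + t·(Z−C) with t = 3/11, so CQ:QZ = t:(1−t) = 3/11:8/11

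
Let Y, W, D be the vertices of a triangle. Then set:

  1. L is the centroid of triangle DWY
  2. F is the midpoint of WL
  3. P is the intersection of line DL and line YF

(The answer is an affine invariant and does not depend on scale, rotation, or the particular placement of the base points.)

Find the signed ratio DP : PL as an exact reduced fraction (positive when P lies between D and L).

DP:PL = -4

Work in coordinates with Y = (0, 0), W = (1, 0), D = (0, 1).
1. L is the centroid of triangle DWY ⇒ L = (1/3, 1/3)
2. F is the midpoint of WL ⇒ F = (2/3, 1/6)
3. P is the intersection of line DL and line YF ⇒ P = (4/9, 1/9)
P = D + t·(L−D) with t = 4/3, so DP:PL = t:(1−t) = 4/3:-1/3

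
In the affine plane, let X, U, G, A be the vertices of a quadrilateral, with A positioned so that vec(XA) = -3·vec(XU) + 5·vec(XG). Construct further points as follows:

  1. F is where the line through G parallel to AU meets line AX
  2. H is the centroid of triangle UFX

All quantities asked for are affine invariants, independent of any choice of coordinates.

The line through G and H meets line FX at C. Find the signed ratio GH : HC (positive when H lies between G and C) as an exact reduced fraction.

GH:HC = 4/5

Work in coordinates with X = (0, 0), U = (1, 0), G = (0, 1), A = (-3, 5).
1. F is where the line through G parallel to AU meets line AX ⇒ F = (-12/5, 4)
2. H is the centroid of triangle UFX ⇒ H = (-7/15, 4/3)
line GH meets FX at C = (-21/20, 7/4)
H = G + t·(C−G) with t = 4/9, so GH:HC = 4/9:5/9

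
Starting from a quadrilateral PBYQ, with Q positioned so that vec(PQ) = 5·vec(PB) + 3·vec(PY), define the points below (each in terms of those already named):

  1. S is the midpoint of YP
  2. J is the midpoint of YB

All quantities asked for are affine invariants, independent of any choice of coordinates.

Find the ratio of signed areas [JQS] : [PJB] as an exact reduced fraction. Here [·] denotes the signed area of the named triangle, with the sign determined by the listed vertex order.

[JQS]:[PJB] = -5/2

Choose coordinates P = (0, 0), B = (1, 0), Y = (0, 1), Q = (5, 3).
1. S is the midpoint of YP ⇒ S = (0, 1/2)
2. J is the midpoint of YB ⇒ J = (1/2, 1/2)
2·[JQS] = 5/4, 2·[PJB] = -1/2
[JQS]:[PJB] = 5/4:-1/2 = -5/2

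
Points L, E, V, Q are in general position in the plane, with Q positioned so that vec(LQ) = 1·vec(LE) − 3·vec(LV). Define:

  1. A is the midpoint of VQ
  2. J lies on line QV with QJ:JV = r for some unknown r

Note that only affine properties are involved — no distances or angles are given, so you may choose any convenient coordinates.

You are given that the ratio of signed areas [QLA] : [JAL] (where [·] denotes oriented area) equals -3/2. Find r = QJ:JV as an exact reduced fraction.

Assign L = (0, 0), E = (1, 0), V = (0, 1), Q = (1, -3) — the answer is frame-independent, so this choice is without loss of generality.
1. A is the midpoint of VQ ⇒ A = (1/2, -1)
2. With QJ:JV = r, write λ = r/(r+1) so J = Q + λ·(V−Q); J is affine-linear in λ
Every point depending on J is an affine combination of J and λ-independent points, so each such coordinate is linear in λ; the λ² term in each signed area is a multiple of (V−Q)×(V−Q) = 0, so 2·[QLA] and 2·[JAL] are each linear in λ. Evaluating at λ=0 and λ=1:
  2·[QLA] = -1/2,   2·[JAL] = −λ + 1/2
So [QLA]:[JAL] = (-1/2) / (−λ + 1/2). Setting this equal to -3/2:
  -1/2 = -3/2·(−λ + 1/2)  ⇒  λ = 1/6
Then r = λ/(1−λ) = (1/6)/(5/6) = 1/5. Check: with r = 1/5, J = (5/6, -7/3) and [QLA]:[JAL] = -3/2 as required.

r = 1/5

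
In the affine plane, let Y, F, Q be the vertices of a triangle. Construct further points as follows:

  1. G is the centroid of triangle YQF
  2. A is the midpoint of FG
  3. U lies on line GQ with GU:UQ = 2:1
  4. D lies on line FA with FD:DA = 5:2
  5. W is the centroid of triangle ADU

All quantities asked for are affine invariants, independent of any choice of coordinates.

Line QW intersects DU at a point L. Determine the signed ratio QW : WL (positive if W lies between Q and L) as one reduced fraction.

Set Y = (0, 0), F = (1, 0), Q = (0, 1); any affine frame gives the same invariant.
1. G is the centroid of triangle YQF ⇒ G = (1/3, 1/3)
2. A is the midpoint of FG ⇒ A = (2/3, 1/6)
3. U lies on line GQ with GU:UQ = 2:1 ⇒ U = (1/9, 7/9)
4. D lies on line FA with FD:DA = 5:2 ⇒ D = (16/21, 5/42)
5. W is the centroid of triangle ADU ⇒ W = (97/189, 67/189)
line QW meets DU at L = (97/217, 95/217)
W = Q + t·(L−Q) with t = 31/27, so QW:WL = 31/27:-4/27

QW:WL = -31/4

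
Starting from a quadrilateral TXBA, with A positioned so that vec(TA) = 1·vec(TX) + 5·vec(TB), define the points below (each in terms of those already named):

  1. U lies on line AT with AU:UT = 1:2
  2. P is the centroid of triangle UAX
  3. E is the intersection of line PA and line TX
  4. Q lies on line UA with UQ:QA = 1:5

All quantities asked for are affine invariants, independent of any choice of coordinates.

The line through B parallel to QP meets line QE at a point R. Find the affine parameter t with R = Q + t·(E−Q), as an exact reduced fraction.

t = 224/125

Set T = (0, 0), X = (1, 0), B = (0, 1), A = (1, 5); any affine frame gives the same invariant.
1. U lies on line AT with AU:UT = 1:2 ⇒ U = (2/3, 10/3)
2. P is the centroid of triangle UAX ⇒ P = (8/9, 25/9)
3. E is the intersection of line PA and line TX ⇒ E = (3/4, 0)
4. Q lies on line UA with UQ:QA = 1:5 ⇒ Q = (13/18, 65/18)
through B parallel to QP: direction (1/6, -5/6); meets QE at R = (193/250, -143/50)
R = Q + t·(E−Q) with t = 224/125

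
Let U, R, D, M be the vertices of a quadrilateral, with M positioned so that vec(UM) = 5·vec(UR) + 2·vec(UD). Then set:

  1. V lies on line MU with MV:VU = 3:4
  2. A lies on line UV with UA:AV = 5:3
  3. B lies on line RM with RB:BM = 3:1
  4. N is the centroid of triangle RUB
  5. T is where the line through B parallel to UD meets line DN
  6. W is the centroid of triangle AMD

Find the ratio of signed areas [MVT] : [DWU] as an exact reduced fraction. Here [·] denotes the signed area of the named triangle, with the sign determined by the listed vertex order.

[MVT]:[DWU] = -162/95

Assign U = (0, 0), R = (1, 0), D = (0, 1), M = (5, 2) — the answer is frame-independent, so this choice is without loss of generality.
1. V lies on line MU with MV:VU = 3:4 ⇒ V = (20/7, 8/7)
2. A lies on line UV with UA:AV = 5:3 ⇒ A = (25/14, 5/7)
3. B lies on line RM with RB:BM = 3:1 ⇒ B = (4, 3/2)
4. N is the centroid of triangle RUB ⇒ N = (5/3, 1/2)
5. T is where the line through B parallel to UD meets line DN ⇒ T = (4, -1/5)
6. W is the centroid of triangle AMD ⇒ W = (95/42, 26/21)
2·[MVT] = 27/7, 2·[DWU] = -95/42
[MVT]:[DWU] = 27/7:-95/42 = -162/95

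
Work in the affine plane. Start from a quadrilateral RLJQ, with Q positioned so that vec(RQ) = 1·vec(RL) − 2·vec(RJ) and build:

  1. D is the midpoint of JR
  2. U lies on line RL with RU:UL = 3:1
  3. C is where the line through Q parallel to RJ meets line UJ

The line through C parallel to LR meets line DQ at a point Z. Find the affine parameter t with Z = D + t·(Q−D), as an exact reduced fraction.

Set R = (0, 0), L = (1, 0), J = (0, 1), Q = (1, -2); any affine frame gives the same invariant.
1. D is the midpoint of JR ⇒ D = (0, 1/2)
2. U lies on line RL with RU:UL = 3:1 ⇒ U = (3/4, 0)
3. C is where the line through Q parallel to RJ meets line UJ ⇒ C = (1, -1/3)
through C parallel to LR: direction (-1, 0); meets DQ at Z = (1/3, -1/3)
Z = D + t·(Q−D) with t = 1/3

t = 1/3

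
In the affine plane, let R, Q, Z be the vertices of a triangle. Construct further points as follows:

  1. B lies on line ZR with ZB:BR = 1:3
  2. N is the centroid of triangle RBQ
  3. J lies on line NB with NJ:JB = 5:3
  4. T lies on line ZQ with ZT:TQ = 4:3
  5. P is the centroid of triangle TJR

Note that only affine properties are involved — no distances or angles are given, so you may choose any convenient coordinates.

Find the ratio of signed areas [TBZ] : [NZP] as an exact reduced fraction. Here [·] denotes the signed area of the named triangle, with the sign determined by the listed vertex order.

Choose coordinates R = (0, 0), Q = (1, 0), Z = (0, 1).
1. B lies on line ZR with ZB:BR = 1:3 ⇒ B = (0, 3/4)
2. N is the centroid of triangle RBQ ⇒ N = (1/3, 1/4)
3. J lies on line NB with NJ:JB = 5:3 ⇒ J = (1/8, 9/16)
4. T lies on line ZQ with ZT:TQ = 4:3 ⇒ T = (4/7, 3/7)
5. P is the centroid of triangle TJR ⇒ P = (13/56, 37/112)
2·[TBZ] = -1/7, 2·[NZP] = 11/224
[TBZ]:[NZP] = -1/7:11/224 = -32/11

[TBZ]:[NZP] = -32/11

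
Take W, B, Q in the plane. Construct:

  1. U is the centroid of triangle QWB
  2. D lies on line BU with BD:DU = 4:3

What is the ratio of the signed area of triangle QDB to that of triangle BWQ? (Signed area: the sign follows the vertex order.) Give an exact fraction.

[QDB]:[BWQ] = -4/21

Choose coordinates W = (0, 0), B = (1, 0), Q = (0, 1).
1. U is the centroid of triangle QWB ⇒ U = (1/3, 1/3)
2. D lies on line BU with BD:DU = 4:3 ⇒ D = (13/21, 4/21)
2·[QDB] = 4/21, 2·[BWQ] = -1
[QDB]:[BWQ] = 4/21:-1 = -4/21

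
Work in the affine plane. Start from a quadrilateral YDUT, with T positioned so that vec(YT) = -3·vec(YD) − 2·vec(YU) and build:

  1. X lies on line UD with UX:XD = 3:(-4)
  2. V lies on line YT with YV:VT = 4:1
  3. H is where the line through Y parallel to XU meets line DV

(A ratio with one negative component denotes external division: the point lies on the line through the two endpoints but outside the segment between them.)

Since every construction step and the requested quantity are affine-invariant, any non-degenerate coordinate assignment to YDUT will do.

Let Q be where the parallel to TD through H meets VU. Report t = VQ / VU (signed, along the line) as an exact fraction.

t = -2/35

Choose coordinates Y = (0, 0), D = (1, 0), U = (0, 1), T = (-3, -2).
1. X lies on line UD with UX:XD = 3:(-4) ⇒ X = (-3, 4)
2. V lies on line YT with YV:VT = 4:1 ⇒ V = (-12/5, -8/5)
3. H is where the line through Y parallel to XU meets line DV ⇒ H = (8/25, -8/25)
through H parallel to TD: direction (4, 2); meets VU at Q = (-444/175, -306/175)
Q = V + t·(U−V) with t = -2/35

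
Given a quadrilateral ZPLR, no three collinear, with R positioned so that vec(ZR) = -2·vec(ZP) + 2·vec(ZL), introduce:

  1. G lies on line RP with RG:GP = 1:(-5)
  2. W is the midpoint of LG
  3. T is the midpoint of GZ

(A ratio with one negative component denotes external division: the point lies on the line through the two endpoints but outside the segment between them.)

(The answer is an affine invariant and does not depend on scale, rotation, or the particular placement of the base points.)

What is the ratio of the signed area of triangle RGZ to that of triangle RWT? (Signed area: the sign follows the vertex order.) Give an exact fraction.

[RGZ]:[RWT] = -8/5

Work in coordinates with Z = (0, 0), P = (1, 0), L = (0, 1), R = (-2, 2).
1. G lies on line RP with RG:GP = 1:(-5) ⇒ G = (-11/4, 5/2)
2. W is the midpoint of LG ⇒ W = (-11/8, 7/4)
3. T is the midpoint of GZ ⇒ T = (-11/8, 5/4)
2·[RGZ] = 1/2, 2·[RWT] = -5/16
[RGZ]:[RWT] = 1/2:-5/16 = -8/5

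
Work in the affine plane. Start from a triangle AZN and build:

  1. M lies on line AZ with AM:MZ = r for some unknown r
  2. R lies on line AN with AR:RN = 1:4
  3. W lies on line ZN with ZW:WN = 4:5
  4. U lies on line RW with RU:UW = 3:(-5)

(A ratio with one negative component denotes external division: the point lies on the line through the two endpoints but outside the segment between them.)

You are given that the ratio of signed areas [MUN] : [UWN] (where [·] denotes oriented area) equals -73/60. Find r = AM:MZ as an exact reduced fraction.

Assign A = (0, 0), Z = (1, 0), N = (0, 1) — the answer is frame-independent, so this choice is without loss of generality.
1. With AM:MZ = r, write λ = r/(r+1) so M = A + λ·(Z−A); M is affine-linear in λ
2. R lies on line AN with AR:RN = 1:4 ⇒ R = (0, 1/5)
3. W lies on line ZN with ZW:WN = 4:5 ⇒ W = (5/9, 4/9)
4. U lies on line RW with RU:UW = 3:(-5) ⇒ U = (-5/6, -1/6)
Every point depending on M is an affine combination of M and λ-independent points, so each such coordinate is linear in λ; the λ² term in each signed area is a multiple of (Z−A)×(Z−A) = 0, so 2·[MUN] and 2·[UWN] are each linear in λ. Evaluating at λ=0 and λ=1:
  2·[MUN] = -7/6·λ − 5/6,   2·[UWN] = 10/9
So [MUN]:[UWN] = (-7/6·λ − 5/6) / (10/9). Setting this equal to -73/60:
  -7/6·λ − 5/6 = -73/60·(10/9)  ⇒  λ = 4/9
Then r = λ/(1−λ) = (4/9)/(5/9) = 4/5. Check: with r = 4/5, M = (4/9, 0) and [MUN]:[UWN] = -73/60 as required.

r = 4/5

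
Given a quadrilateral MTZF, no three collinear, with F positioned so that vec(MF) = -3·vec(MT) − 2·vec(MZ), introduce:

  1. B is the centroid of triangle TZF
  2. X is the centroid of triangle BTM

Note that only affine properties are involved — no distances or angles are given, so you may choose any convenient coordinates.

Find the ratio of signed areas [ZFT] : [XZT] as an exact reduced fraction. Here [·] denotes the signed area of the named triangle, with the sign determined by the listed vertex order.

[ZFT]:[XZT] = -6

Work in coordinates with M = (0, 0), T = (1, 0), Z = (0, 1), F = (-3, -2).
1. B is the centroid of triangle TZF ⇒ B = (-2/3, -1/3)
2. X is the centroid of triangle BTM ⇒ X = (1/9, -1/9)
2·[ZFT] = 6, 2·[XZT] = -1
[ZFT]:[XZT] = 6:-1 = -6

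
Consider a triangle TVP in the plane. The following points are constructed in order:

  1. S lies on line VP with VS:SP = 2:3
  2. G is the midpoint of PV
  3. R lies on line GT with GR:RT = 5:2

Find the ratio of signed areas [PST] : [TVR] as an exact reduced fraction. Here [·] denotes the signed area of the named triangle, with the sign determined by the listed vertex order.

Set T = (0, 0), V = (1, 0), P = (0, 1); any affine frame gives the same invariant.
1. S lies on line VP with VS:SP = 2:3 ⇒ S = (3/5, 2/5)
2. G is the midpoint of PV ⇒ G = (1/2, 1/2)
3. R lies on line GT with GR:RT = 5:2 ⇒ R = (1/7, 1/7)
2·[PST] = -3/5, 2·[TVR] = 1/7
[PST]:[TVR] = -3/5:1/7 = -21/5

[PST]:[TVR] = -21/5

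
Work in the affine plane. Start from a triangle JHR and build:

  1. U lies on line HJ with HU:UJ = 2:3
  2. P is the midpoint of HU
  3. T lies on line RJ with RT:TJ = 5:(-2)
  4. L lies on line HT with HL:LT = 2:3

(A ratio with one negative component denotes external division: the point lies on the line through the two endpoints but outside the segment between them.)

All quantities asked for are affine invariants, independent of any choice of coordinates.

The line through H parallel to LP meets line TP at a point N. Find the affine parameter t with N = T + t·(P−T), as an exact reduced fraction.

t = 5/3

Work in coordinates with J = (0, 0), H = (1, 0), R = (0, 1).
1. U lies on line HJ with HU:UJ = 2:3 ⇒ U = (3/5, 0)
2. P is the midpoint of HU ⇒ P = (4/5, 0)
3. T lies on line RJ with RT:TJ = 5:(-2) ⇒ T = (0, -2/3)
4. L lies on line HT with HL:LT = 2:3 ⇒ L = (3/5, -4/15)
through H parallel to LP: direction (1/5, 4/15); meets TP at N = (4/3, 4/9)
N = T + t·(P−T) with t = 5/3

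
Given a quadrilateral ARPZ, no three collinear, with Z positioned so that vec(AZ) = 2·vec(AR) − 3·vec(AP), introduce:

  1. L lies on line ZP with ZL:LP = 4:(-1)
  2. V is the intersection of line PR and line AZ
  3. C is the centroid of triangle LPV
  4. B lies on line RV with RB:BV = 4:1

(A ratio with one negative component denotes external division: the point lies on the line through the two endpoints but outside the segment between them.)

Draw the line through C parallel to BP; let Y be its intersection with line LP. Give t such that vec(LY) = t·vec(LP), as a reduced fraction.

t = 2/3

Work in coordinates with A = (0, 0), R = (1, 0), P = (0, 1), Z = (2, -3).
1. L lies on line ZP with ZL:LP = 4:(-1) ⇒ L = (-2/3, 7/3)
2. V is the intersection of line PR and line AZ ⇒ V = (-2, 3)
3. C is the centroid of triangle LPV ⇒ C = (-8/9, 19/9)
4. B lies on line RV with RB:BV = 4:1 ⇒ B = (-7/5, 12/5)
through C parallel to BP: direction (7/5, -7/5); meets LP at Y = (-2/9, 13/9)
Y = L + t·(P−L) with t = 2/3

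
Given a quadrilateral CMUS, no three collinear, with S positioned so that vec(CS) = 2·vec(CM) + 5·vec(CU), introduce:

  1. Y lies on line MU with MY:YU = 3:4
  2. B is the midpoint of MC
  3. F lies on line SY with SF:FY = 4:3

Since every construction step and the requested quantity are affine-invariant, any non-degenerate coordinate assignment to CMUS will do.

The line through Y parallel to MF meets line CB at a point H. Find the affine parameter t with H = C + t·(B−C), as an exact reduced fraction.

Set C = (0, 0), M = (1, 0), U = (0, 1), S = (2, 5); any affine frame gives the same invariant.
1. Y lies on line MU with MY:YU = 3:4 ⇒ Y = (4/7, 3/7)
2. B is the midpoint of MC ⇒ B = (1/2, 0)
3. F lies on line SY with SF:FY = 4:3 ⇒ F = (58/49, 117/49)
through Y parallel to MF: direction (9/49, 117/49); meets CB at H = (7/13, 0)
H = C + t·(B−C) with t = 14/13

t = 14/13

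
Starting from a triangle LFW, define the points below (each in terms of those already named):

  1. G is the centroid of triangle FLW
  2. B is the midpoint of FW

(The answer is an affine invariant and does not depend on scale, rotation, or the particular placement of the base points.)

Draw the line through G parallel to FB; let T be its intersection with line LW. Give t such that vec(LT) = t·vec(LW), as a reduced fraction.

Set L = (0, 0), F = (1, 0), W = (0, 1); any affine frame gives the same invariant.
1. G is the centroid of triangle FLW ⇒ G = (1/3, 1/3)
2. B is the midpoint of FW ⇒ B = (1/2, 1/2)
through G parallel to FB: direction (-1/2, 1/2); meets LW at T = (0, 2/3)
T = L + t·(W−L) with t = 2/3

t = 2/3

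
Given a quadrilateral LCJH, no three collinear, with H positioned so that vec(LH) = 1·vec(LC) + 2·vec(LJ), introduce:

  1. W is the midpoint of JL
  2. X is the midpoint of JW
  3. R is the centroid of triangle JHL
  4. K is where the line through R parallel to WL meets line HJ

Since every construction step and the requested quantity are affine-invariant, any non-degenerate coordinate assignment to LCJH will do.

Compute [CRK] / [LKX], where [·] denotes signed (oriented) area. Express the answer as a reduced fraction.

Work in coordinates with L = (0, 0), C = (1, 0), J = (0, 1), H = (1, 2).
1. W is the midpoint of JL ⇒ W = (0, 1/2)
2. X is the midpoint of JW ⇒ X = (0, 3/4)
3. R is the centroid of triangle JHL ⇒ R = (1/3, 1)
4. K is where the line through R parallel to WL meets line HJ ⇒ K = (1/3, 4/3)
2·[CRK] = -2/9, 2·[LKX] = 1/4
[CRK]:[LKX] = -2/9:1/4 = -8/9

[CRK]:[LKX] = -8/9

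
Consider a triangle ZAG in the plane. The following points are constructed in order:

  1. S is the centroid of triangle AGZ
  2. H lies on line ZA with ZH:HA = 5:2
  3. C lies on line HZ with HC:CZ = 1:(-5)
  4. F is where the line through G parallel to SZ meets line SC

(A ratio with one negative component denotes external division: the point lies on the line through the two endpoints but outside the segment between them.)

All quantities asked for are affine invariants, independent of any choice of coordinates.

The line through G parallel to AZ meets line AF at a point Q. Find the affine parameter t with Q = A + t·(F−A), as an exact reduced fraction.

t = 75/53

Assign Z = (0, 0), A = (1, 0), G = (0, 1) — the answer is frame-independent, so this choice is without loss of generality.
1. S is the centroid of triangle AGZ ⇒ S = (1/3, 1/3)
2. H lies on line ZA with ZH:HA = 5:2 ⇒ H = (5/7, 0)
3. C lies on line HZ with HC:CZ = 1:(-5) ⇒ C = (25/28, 0)
4. F is where the line through G parallel to SZ meets line SC ⇒ F = (-22/75, 53/75)
through G parallel to AZ: direction (-1, 0); meets AF at Q = (-44/53, 1)
Q = A + t·(F−A) with t = 75/53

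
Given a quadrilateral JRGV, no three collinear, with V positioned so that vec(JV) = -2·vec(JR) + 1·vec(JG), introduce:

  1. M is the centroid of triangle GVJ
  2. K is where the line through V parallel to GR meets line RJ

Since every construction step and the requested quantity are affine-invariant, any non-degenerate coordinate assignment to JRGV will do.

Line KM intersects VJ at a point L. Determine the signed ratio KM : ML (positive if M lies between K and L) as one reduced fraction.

Work in coordinates with J = (0, 0), R = (1, 0), G = (0, 1), V = (-2, 1).
1. M is the centroid of triangle GVJ ⇒ M = (-2/3, 2/3)
2. K is where the line through V parallel to GR meets line RJ ⇒ K = (-1, 0)
line KM meets VJ at L = (-4/5, 2/5)
M = K + t·(L−K) with t = 5/3, so KM:ML = 5/3:-2/3

KM:ML = -5/2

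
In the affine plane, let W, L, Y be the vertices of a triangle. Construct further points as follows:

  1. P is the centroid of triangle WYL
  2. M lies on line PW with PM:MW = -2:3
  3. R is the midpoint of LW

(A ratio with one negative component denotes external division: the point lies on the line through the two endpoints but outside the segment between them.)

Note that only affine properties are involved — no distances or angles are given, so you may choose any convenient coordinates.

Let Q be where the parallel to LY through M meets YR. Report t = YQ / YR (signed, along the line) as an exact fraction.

t = -2

Choose coordinates W = (0, 0), L = (1, 0), Y = (0, 1).
1. P is the centroid of triangle WYL ⇒ P = (1/3, 1/3)
2. M lies on line PW with PM:MW = -2:3 ⇒ M = (1, 1)
3. R is the midpoint of LW ⇒ R = (1/2, 0)
through M parallel to LY: direction (-1, 1); meets YR at Q = (-1, 3)
Q = Y + t·(R−Y) with t = -2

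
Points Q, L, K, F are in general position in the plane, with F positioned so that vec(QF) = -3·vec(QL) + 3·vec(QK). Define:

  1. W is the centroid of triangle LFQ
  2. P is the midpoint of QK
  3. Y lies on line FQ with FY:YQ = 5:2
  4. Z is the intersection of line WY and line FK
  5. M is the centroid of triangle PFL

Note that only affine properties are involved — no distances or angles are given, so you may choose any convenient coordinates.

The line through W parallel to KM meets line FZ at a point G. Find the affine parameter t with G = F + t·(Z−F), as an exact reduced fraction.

Work in coordinates with Q = (0, 0), L = (1, 0), K = (0, 1), F = (-3, 3).
1. W is the centroid of triangle LFQ ⇒ W = (-2/3, 1)
2. P is the midpoint of QK ⇒ P = (0, 1/2)
3. Y lies on line FQ with FY:YQ = 5:2 ⇒ Y = (-6/7, 6/7)
4. Z is the intersection of line WY and line FK ⇒ Z = (-6/17, 21/17)
5. M is the centroid of triangle PFL ⇒ M = (-2/3, 7/6)
through W parallel to KM: direction (-2/3, 1/6); meets FZ at G = (2/5, 11/15)
G = F + t·(Z−F) with t = 289/225

t = 289/225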